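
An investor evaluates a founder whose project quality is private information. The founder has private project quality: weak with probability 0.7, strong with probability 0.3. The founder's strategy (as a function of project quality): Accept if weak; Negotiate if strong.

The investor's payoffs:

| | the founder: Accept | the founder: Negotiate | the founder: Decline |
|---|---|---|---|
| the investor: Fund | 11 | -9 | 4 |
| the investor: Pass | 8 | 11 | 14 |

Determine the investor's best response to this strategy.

Pass

Compute the investor's expected payoff for each action, taking the expectation over the founder's type.
E[Fund] = 0.7·(11) + 0.3·(-9) = 5
E[Pass] = 0.7·(8) + 0.3·(11) = 8.9
Best response: Pass (8.9 is the largest).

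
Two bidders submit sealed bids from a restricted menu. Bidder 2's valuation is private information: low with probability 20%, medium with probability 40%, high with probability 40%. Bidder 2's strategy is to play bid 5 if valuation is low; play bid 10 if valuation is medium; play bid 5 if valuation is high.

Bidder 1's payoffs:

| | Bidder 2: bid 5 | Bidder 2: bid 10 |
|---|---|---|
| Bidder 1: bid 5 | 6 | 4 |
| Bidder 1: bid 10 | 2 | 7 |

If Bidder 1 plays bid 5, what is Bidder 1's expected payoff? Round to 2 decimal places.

5.20

E[bid 5] = 0.2·6 + 0.4·4 + 0.4·6 = 1.2 + 1.6 + 2.4 = 5.2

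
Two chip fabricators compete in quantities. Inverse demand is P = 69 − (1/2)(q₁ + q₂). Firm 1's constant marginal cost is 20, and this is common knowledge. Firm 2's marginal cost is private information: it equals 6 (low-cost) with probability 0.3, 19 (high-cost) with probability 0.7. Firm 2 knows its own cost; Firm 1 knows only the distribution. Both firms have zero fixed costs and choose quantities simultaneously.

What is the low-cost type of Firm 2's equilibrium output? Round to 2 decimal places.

48.30

Firm 2 with cost c maximizes (69 − (1/2)(q₁+q₂) − c)·q₂, giving q₂(c) = (69 − c − (1/2)q₁).
E[c₂] = 0.3·6 + 0.7·19 = 15.1
Firm 1's FOC against E[q₂] yields q₁ = (69 − 2·20 + E[c₂])/(3/2) = (69 − 40 + 15.1)/(3/2) = 29.4.
q₂(low-cost) = (69 − 6 − (1/2)·29.4) = 48.3.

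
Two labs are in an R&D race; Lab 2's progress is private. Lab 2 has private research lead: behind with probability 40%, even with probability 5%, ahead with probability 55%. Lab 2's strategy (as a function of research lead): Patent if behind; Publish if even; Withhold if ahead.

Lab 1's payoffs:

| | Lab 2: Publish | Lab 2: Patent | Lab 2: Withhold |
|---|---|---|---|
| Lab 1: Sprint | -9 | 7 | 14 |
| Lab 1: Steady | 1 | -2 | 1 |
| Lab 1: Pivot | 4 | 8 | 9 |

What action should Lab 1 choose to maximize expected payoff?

Sprint

E[Sprint] = 0.4·(7) + 0.05·(-9) + 0.55·(14) = 10.05
E[Steady] = 0.4·(-2) + 0.05·(1) + 0.55·(1) = -0.2
E[Pivot] = 0.4·(8) + 0.05·(4) + 0.55·(9) = 8.35
Best response: Sprint (10.05 is the largest).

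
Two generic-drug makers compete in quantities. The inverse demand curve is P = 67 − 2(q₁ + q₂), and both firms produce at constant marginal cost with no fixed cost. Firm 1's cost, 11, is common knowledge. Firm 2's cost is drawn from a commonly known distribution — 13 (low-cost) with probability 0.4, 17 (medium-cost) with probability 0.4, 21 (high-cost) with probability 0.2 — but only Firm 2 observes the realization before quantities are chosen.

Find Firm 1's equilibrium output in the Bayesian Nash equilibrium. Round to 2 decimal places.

Type-c best response for Firm 2: q₂(c) = (67 − c)/4 − q₁/2.
Firm 1 maximizes expected profit; its first-order condition is 67 − 4q₁ − 2E[q₂] − 11 = 0.
Substituting E[q₂] and solving: E[c₂] = 16.2, so q₁ = (67 − 2·11 + 16.2)/6 = 10.2.

10.20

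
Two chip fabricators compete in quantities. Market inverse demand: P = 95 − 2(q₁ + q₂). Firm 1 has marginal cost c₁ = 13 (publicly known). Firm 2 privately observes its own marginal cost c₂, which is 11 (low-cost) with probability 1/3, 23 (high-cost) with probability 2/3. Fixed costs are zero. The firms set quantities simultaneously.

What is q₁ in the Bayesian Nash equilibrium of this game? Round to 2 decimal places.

14.67

Firm 2 with cost c maximizes (95 − 2(q₁+q₂) − c)·q₂, giving q₂(c) = (95 − c − 2q₁)/4.
E[c₂] = 1/3·11 + 2/3·23 = 19
Firm 1's FOC against E[q₂] yields q₁ = (95 − 2·13 + E[c₂])/6 = (95 − 26 + 19)/6 = 14.6667.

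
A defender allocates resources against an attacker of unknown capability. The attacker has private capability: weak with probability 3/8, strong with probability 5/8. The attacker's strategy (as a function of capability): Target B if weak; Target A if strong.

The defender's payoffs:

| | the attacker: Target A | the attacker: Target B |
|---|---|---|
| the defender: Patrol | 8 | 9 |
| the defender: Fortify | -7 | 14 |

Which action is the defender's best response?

Patrol

E[Patrol] = 3/8·(9) + 5/8·(8) = 67/8
E[Fortify] = 3/8·(14) + 5/8·(-7) = 7/8
Best response: Patrol (67/8 is the largest).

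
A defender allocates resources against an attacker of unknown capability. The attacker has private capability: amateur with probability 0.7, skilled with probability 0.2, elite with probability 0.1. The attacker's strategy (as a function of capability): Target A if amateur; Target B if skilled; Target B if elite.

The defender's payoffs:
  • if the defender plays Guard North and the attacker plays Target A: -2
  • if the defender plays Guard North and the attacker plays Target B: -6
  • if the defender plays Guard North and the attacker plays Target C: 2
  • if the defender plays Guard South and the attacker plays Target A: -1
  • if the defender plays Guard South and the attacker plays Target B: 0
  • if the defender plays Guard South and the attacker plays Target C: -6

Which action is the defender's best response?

E[Guard North] = 0.7·(-2) + 0.2·(-6) + 0.1·(-6) = -3.2
E[Guard South] = 0.7·(-1) + 0.2·(0) + 0.1·(0) = -0.7
Best response: Guard South (-0.7 is the largest).

Guard South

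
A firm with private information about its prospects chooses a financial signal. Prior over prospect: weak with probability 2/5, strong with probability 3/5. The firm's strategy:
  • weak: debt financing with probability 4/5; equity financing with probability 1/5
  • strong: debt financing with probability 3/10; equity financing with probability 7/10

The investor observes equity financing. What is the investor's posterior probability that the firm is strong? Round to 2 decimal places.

0.84

P(equity financing) = (2/5)·(1/5) + (3/5)·(7/10) = 1/2
P(strong | equity financing) = ((3/5)·(7/10)) / (1/2) = (21/50) / (1/2) = 21/25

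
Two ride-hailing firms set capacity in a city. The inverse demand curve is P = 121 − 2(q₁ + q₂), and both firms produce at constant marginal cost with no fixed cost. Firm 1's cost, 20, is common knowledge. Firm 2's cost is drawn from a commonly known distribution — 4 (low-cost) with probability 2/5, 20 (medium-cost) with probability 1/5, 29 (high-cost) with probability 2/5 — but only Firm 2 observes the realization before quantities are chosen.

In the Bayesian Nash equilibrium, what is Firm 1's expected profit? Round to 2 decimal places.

535.74

Type-c best response for Firm 2: q₂(c) = (121 − c)/4 − q₁/2.
Firm 1 maximizes expected profit; its first-order condition is 121 − 4q₁ − 2E[q₂] − 20 = 0.
Substituting E[q₂] and solving: E[c₂] = 17.2, so q₁ = (121 − 2·20 + 17.2)/6 = 16.3667.
E[P] = 121 − 2·(q₁ + E[q₂]) = 52.7333; Firm 1's expected profit = (E[P] − 20)·q₁ = (52.7333 − 20)·16.3667 = 535.736.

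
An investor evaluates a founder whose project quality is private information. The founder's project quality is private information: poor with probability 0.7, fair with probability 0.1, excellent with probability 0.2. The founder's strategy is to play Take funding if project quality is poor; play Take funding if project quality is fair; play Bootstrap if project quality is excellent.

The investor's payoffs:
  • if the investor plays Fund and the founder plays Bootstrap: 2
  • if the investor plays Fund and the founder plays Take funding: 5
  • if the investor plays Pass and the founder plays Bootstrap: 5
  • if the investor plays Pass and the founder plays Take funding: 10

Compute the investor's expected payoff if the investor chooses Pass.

E[Pass] = 0.7·10 + 0.1·10 + 0.2·5 = 7 + 1 + 1 = 9

9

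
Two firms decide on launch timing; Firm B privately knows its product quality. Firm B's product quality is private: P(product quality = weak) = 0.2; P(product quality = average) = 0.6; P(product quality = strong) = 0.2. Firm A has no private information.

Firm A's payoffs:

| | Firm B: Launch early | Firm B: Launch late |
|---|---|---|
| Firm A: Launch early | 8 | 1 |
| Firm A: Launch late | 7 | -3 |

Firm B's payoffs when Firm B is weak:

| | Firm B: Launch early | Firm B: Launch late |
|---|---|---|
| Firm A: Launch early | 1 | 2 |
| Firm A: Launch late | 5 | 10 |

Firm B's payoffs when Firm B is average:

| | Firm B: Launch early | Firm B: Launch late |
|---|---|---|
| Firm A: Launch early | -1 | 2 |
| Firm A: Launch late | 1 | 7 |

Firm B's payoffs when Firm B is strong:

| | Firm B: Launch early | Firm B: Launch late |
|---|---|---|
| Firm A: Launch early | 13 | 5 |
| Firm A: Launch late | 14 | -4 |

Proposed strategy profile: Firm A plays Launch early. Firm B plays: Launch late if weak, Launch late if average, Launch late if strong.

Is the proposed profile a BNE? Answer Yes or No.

Firm A plays Launch early: E[Launch early] = 0.2·(1) + 0.6·(1) + 0.2·(1) = 1; E[Launch late] = -3. Best-responding. ✓
Firm B (product quality weak), facing Launch early: Launch early gives 1, Launch late gives 2. Proposed Launch late is best. ✓
Firm B (product quality average), facing Launch early: Launch early gives -1, Launch late gives 2. Proposed Launch late is best. ✓
Firm B (product quality strong), facing Launch early: Launch early gives 13, Launch late gives 5. Proposed Launch late is not best — profitable deviation exists. ✗

No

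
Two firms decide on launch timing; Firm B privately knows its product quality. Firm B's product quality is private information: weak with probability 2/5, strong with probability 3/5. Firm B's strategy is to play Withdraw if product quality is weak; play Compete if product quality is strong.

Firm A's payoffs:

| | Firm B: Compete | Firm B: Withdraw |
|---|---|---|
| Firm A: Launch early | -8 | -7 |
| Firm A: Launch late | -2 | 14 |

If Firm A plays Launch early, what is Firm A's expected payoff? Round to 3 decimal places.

E[Launch early] = 2/5·(-7) + 3/5·(-8) = (-14/5) + (-24/5) = -38/5

-7.600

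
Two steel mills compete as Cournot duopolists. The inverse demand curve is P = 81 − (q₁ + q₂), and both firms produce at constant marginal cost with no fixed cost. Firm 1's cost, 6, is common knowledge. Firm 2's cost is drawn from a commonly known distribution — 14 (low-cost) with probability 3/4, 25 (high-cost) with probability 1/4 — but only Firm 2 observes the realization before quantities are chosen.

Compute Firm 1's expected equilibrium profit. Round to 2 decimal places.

Firm 2 with cost c maximizes (81 − (q₁+q₂) − c)·q₂, giving q₂(c) = (81 − c − q₁)/2.
E[c₂] = 3/4·14 + 1/4·25 = 16.75
Firm 1's FOC against E[q₂] yields q₁ = (81 − 2·6 + E[c₂])/3 = (81 − 12 + 16.75)/3 = 28.5833.
E[P] = 81 − (q₁ + E[q₂]) = 34.5833; Firm 1's expected profit = (E[P] − 6)·q₁ = (34.5833 − 6)·28.5833 = 817.007.

817.01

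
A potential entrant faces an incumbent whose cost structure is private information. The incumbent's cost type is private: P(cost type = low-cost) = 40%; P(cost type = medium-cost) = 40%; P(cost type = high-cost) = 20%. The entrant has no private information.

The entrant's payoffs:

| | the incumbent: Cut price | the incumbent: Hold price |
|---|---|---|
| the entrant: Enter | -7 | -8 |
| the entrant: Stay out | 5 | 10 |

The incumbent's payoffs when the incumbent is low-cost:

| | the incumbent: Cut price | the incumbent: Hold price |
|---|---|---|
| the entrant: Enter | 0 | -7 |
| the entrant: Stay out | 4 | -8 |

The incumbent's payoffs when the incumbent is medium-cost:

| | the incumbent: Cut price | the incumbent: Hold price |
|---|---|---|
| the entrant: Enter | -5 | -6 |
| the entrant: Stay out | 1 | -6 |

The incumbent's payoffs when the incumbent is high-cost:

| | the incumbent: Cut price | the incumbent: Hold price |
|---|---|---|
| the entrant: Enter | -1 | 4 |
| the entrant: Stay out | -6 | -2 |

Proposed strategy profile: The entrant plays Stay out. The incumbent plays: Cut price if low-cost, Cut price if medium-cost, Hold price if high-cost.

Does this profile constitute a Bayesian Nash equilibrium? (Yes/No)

The entrant plays Stay out: E[Stay out] = 0.4·(5) + 0.4·(5) + 0.2·(10) = 6; E[Enter] = -7.2. Best-responding. ✓
The incumbent (cost type low-cost), facing Stay out: Cut price gives 4, Hold price gives -8. Proposed Cut price is best. ✓
The incumbent (cost type medium-cost), facing Stay out: Cut price gives 1, Hold price gives -6. Proposed Cut price is best. ✓
The incumbent (cost type high-cost), facing Stay out: Cut price gives -6, Hold price gives -2. Proposed Hold price is best. ✓

Yes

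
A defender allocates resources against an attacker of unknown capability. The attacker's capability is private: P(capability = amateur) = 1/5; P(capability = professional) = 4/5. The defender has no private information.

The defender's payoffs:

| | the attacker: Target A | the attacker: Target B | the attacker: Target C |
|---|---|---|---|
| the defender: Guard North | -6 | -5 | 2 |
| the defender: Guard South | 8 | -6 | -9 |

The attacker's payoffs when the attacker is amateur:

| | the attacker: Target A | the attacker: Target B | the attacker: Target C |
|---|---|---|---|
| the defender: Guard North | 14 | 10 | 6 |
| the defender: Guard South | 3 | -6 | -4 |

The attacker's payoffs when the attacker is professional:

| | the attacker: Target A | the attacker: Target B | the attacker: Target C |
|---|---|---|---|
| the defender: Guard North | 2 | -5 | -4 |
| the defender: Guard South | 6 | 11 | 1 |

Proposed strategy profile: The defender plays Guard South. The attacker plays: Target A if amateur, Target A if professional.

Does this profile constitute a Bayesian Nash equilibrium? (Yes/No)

A profile is a BNE iff every type of every player is best-responding given beliefs about the other side.
The defender plays Guard South: E[Guard South] = 1/5·(8) + 4/5·(8) = 8; E[Guard North] = -6. Best-responding. ✓
The attacker (capability amateur), facing Guard South: Target A gives 3, Target B gives -6, Target C gives -4. Proposed Target A is best. ✓
The attacker (capability professional), facing Guard South: Target A gives 6, Target B gives 11, Target C gives 1. Proposed Target A is not best — profitable deviation exists. ✗

No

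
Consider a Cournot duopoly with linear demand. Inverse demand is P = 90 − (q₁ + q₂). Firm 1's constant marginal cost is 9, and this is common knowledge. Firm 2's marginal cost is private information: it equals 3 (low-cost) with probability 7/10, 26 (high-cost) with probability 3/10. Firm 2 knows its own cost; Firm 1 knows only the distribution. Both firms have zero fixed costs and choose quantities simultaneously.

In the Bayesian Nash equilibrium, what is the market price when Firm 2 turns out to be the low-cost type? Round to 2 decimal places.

Type-c best response for Firm 2: q₂(c) = (90 − c)/2 − q₁/2.
Firm 1 maximizes expected profit; its first-order condition is 90 − 2q₁ − E[q₂] − 9 = 0.
Substituting E[q₂] and solving: E[c₂] = 9.9, so q₁ = (90 − 2·9 + 9.9)/3 = 27.3.
q₂(low-cost) = 29.85, so P = 90 − (27.3 + 29.85) = 32.85.

32.85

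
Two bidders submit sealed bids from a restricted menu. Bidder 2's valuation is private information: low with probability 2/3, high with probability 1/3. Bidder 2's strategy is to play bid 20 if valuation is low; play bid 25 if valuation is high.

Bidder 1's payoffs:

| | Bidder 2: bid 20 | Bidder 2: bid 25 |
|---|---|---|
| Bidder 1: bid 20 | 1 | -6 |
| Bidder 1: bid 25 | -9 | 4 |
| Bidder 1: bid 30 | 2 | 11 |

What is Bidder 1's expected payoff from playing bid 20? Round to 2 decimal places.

-1.33

Take the expectation over Bidder 2's valuation, weighting each type's action by its prior probability.
E[bid 20] = 2/3·1 + 1/3·(-6) = 2/3 + (-2) = -4/3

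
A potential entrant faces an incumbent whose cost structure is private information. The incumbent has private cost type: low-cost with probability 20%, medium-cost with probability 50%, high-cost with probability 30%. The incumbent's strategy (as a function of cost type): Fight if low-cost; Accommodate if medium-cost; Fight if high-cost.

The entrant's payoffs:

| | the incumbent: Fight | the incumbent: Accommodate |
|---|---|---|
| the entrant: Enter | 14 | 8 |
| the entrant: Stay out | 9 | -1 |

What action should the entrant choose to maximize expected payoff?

E[Enter] = 0.2·(14) + 0.5·(8) + 0.3·(14) = 11
E[Stay out] = 0.2·(9) + 0.5·(-1) + 0.3·(9) = 4
Best response: Enter (11 is the largest).

Enter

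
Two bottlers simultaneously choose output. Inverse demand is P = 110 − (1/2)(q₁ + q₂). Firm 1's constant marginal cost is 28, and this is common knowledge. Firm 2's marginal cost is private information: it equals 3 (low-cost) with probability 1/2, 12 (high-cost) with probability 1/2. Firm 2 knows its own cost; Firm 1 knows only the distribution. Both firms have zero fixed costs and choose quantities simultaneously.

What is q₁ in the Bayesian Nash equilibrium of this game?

Type-c best response for Firm 2: q₂(c) = (110 − c) − q₁/2.
Firm 1 maximizes expected profit; its first-order condition is 110 − q₁ − (1/2)E[q₂] − 28 = 0.
Substituting E[q₂] and solving: E[c₂] = 7.5, so q₁ = (110 − 2·28 + 7.5)/(3/2) = 41.

41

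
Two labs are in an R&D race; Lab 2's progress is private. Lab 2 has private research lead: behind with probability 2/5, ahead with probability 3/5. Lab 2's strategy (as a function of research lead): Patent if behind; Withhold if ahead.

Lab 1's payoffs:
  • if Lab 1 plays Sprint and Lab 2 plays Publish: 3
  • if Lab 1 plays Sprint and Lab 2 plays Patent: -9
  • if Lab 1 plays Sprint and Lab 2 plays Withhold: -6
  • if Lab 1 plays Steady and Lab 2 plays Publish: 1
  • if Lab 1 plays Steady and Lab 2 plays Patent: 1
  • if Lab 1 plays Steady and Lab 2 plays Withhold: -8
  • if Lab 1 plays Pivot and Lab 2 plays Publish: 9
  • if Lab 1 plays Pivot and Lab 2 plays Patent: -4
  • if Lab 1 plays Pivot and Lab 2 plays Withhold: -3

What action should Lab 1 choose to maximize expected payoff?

E[Sprint] = 2/5·(-9) + 3/5·(-6) = -36/5
E[Steady] = 2/5·(1) + 3/5·(-8) = -22/5
E[Pivot] = 2/5·(-4) + 3/5·(-3) = -17/5
Best response: Pivot (-17/5 is the largest).

Pivot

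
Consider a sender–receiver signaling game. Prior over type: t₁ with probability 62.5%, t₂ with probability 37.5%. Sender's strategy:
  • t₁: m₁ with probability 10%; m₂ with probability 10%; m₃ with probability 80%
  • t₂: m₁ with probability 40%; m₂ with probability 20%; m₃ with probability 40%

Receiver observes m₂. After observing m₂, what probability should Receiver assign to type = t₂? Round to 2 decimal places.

P(m₂) = 0.625·0.1 + 0.375·0.2 = 0.1375
P(t₂ | m₂) = (0.375·0.2) / 0.1375 = 0.075 / 0.1375 = 0.545455

0.55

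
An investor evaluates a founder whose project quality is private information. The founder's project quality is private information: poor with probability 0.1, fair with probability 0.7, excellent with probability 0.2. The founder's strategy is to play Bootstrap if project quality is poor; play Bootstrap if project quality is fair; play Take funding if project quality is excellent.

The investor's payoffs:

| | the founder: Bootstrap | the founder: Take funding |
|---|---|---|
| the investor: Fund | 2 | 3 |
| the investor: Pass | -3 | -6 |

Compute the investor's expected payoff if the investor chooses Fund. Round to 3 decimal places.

E[Fund] = 0.1·2 + 0.7·2 + 0.2·3 = 0.2 + 1.4 + 0.6 = 2.2

2.200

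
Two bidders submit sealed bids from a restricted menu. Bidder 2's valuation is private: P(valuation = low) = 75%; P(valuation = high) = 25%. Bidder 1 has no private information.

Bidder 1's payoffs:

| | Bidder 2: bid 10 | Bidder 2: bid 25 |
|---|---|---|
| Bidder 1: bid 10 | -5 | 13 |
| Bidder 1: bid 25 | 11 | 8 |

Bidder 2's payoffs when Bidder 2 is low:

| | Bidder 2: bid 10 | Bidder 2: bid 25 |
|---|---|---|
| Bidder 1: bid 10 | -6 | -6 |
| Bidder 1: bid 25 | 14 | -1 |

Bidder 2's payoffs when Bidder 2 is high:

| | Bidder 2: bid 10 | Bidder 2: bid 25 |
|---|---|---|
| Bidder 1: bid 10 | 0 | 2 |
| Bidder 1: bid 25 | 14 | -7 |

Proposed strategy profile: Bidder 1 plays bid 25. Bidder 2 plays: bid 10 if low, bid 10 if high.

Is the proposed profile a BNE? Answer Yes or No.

Yes

A profile is a BNE iff every type of every player is best-responding given beliefs about the other side.
Bidder 1 plays bid 25: E[bid 25] = 0.75·(11) + 0.25·(11) = 11; E[bid 10] = -5. Best-responding. ✓
Bidder 2 (valuation low), facing bid 25: bid 10 gives 14, bid 25 gives -1. Proposed bid 10 is best. ✓
Bidder 2 (valuation high), facing bid 25: bid 10 gives 14, bid 25 gives -7. Proposed bid 10 is best. ✓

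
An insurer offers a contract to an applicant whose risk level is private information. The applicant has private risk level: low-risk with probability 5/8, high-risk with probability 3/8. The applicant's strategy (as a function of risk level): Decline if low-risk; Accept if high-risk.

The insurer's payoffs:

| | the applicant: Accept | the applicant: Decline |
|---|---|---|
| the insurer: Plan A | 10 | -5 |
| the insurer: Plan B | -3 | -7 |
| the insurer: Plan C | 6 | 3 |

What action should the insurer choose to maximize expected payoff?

Plan C

E[Plan A] = 5/8·(-5) + 3/8·(10) = 5/8
E[Plan B] = 5/8·(-7) + 3/8·(-3) = -11/2
E[Plan C] = 5/8·(3) + 3/8·(6) = 33/8
Best response: Plan C (33/8 is the largest).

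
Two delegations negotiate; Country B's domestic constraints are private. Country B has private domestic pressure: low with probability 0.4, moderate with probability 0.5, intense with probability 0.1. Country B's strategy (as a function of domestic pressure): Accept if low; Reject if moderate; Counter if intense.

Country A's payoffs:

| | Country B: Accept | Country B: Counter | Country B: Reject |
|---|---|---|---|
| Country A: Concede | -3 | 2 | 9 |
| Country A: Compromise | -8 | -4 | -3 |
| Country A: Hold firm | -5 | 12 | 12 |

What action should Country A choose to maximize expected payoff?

Hold firm

E[Concede] = 0.4·(-3) + 0.5·(9) + 0.1·(2) = 3.5
E[Compromise] = 0.4·(-8) + 0.5·(-3) + 0.1·(-4) = -5.1
E[Hold firm] = 0.4·(-5) + 0.5·(12) + 0.1·(12) = 5.2
Best response: Hold firm (5.2 is the largest).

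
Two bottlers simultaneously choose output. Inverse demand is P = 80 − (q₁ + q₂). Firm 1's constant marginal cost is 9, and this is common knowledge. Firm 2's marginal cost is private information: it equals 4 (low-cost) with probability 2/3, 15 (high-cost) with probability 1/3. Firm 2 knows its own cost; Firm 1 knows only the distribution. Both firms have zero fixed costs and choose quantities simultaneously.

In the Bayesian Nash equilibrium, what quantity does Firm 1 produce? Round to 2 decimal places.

23.22

Each type of Firm 2 best-responds to q₁; Firm 1 best-responds to the expected q₂ over Firm 2's types.
Firm 2 with cost c maximizes (80 − (q₁+q₂) − c)·q₂, giving q₂(c) = (80 − c − q₁)/2.
E[c₂] = 2/3·4 + 1/3·15 = 7.66667
Firm 1's FOC against E[q₂] yields q₁ = (80 − 2·9 + E[c₂])/3 = (80 − 18 + 7.66667)/3 = 23.2222.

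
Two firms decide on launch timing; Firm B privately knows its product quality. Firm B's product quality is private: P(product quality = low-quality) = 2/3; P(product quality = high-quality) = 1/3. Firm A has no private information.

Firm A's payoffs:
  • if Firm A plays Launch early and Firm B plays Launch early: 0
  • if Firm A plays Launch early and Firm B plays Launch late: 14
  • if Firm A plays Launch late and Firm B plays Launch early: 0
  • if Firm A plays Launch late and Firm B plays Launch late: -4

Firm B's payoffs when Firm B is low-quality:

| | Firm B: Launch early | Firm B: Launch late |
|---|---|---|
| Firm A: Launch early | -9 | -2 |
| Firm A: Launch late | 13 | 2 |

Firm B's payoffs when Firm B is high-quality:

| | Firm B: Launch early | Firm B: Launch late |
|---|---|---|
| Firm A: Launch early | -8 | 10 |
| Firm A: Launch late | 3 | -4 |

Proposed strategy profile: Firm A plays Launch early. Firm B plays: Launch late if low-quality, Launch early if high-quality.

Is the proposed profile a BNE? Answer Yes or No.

Firm A plays Launch early: E[Launch early] = 2/3·(14) + 1/3·(0) = 28/3; E[Launch late] = -8/3. Best-responding. ✓
Firm B (product quality low-quality), facing Launch early: Launch early gives -9, Launch late gives -2. Proposed Launch late is best. ✓
Firm B (product quality high-quality), facing Launch early: Launch early gives -8, Launch late gives 10. Proposed Launch early is not best — profitable deviation exists. ✗

No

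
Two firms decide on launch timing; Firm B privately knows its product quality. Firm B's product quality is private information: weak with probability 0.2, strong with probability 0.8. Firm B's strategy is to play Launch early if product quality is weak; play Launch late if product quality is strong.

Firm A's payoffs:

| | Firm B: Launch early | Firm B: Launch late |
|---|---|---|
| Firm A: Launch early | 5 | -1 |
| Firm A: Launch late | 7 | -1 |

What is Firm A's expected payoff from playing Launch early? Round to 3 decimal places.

E[Launch early] = 0.2·5 + 0.8·(-1) = 1 + (-0.8) = 0.2

0.200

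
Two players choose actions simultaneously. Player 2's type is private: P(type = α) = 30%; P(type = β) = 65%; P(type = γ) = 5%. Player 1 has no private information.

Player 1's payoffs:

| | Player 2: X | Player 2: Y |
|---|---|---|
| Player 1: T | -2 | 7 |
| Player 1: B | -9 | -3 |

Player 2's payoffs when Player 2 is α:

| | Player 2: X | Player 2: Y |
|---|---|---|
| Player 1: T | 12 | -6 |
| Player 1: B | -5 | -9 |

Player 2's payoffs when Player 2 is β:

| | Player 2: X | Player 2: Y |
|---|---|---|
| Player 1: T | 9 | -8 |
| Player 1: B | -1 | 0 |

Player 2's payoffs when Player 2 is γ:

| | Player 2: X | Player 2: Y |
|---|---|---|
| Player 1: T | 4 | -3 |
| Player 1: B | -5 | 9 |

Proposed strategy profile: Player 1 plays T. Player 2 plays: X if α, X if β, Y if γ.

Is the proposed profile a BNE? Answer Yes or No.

No

Player 1 plays T: E[T] = 0.3·(-2) + 0.65·(-2) + 0.05·(7) = -1.55; E[B] = -8.7. Best-responding. ✓
Player 2 (type α), facing T: X gives 12, Y gives -6. Proposed X is best. ✓
Player 2 (type β), facing T: X gives 9, Y gives -8. Proposed X is best. ✓
Player 2 (type γ), facing T: X gives 4, Y gives -3. Proposed Y is not best — profitable deviation exists. ✗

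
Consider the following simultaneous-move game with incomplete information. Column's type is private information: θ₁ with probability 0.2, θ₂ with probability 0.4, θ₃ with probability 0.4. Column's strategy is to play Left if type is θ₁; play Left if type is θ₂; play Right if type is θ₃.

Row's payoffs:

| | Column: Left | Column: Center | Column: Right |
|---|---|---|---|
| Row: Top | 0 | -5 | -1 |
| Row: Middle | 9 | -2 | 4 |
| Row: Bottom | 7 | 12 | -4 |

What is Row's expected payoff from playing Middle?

E[Middle] = 0.2·9 + 0.4·9 + 0.4·4 = 1.8 + 3.6 + 1.6 = 7

7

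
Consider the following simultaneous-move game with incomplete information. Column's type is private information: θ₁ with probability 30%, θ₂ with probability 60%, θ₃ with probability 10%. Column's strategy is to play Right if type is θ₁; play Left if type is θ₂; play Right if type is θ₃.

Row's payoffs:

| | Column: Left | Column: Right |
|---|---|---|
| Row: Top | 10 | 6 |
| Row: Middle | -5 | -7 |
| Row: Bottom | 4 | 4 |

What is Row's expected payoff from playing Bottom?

Take the expectation over Column's type, weighting each type's action by its prior probability.
E[Bottom] = 0.3·4 + 0.6·4 + 0.1·4 = 1.2 + 2.4 + 0.4 = 4

4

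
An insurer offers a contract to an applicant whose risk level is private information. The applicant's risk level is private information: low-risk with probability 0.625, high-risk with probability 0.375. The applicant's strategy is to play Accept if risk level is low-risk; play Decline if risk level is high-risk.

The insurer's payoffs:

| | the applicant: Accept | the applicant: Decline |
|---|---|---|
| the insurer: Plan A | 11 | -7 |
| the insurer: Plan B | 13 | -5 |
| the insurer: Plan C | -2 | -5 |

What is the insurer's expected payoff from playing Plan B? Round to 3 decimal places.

6.250

E[Plan B] = 0.625·13 + 0.375·(-5) = 8.125 + (-1.875) = 6.25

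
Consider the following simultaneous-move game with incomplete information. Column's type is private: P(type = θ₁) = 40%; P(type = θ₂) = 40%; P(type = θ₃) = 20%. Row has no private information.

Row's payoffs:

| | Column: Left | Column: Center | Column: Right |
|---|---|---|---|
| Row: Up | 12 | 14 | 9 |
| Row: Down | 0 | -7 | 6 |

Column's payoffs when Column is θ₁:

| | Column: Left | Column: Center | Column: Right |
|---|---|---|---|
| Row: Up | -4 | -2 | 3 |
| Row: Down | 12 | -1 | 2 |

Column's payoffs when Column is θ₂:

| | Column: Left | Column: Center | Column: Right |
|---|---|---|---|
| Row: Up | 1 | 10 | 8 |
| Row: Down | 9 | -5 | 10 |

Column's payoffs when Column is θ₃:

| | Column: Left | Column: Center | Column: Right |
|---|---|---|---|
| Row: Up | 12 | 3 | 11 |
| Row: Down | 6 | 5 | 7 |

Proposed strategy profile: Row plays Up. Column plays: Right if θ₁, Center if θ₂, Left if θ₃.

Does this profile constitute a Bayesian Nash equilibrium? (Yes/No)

Yes

A profile is a BNE iff every type of every player is best-responding given beliefs about the other side.
Row plays Up: E[Up] = 0.4·(9) + 0.4·(14) + 0.2·(12) = 11.6; E[Down] = -0.4. Best-responding. ✓
Column (type θ₁), facing Up: Left gives -4, Center gives -2, Right gives 3. Proposed Right is best. ✓
Column (type θ₂), facing Up: Left gives 1, Center gives 10, Right gives 8. Proposed Center is best. ✓
Column (type θ₃), facing Up: Left gives 12, Center gives 3, Right gives 11. Proposed Left is best. ✓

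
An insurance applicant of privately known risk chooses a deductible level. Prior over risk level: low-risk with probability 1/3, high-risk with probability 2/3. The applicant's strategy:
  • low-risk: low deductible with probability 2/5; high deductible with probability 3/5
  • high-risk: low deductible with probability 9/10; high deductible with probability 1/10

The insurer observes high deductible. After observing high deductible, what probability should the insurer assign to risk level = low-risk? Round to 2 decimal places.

0.75

Apply Bayes' rule using the sender's strategy as the likelihood.
P(high deductible) = (1/3)·(3/5) + (2/3)·(1/10) = 4/15
P(low-risk | high deductible) = ((1/3)·(3/5)) / (4/15) = (1/5) / (4/15) = 3/4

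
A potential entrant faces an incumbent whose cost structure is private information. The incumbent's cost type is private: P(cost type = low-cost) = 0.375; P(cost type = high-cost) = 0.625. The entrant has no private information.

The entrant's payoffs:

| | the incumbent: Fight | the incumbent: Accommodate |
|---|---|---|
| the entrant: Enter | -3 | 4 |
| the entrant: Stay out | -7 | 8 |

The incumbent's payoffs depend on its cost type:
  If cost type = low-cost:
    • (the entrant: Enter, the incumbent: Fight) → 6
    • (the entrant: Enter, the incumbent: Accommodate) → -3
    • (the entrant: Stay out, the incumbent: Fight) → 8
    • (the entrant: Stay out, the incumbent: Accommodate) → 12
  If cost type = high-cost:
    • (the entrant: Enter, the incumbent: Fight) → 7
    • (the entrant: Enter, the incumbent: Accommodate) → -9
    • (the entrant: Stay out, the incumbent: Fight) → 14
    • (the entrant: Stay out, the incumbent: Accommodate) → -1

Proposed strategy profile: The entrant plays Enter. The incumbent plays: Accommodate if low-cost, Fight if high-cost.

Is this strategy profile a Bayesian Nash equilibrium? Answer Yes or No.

The entrant plays Enter: E[Enter] = 0.375·(4) + 0.625·(-3) = -0.375; E[Stay out] = -1.375. Best-responding. ✓
The incumbent (cost type low-cost), facing Enter: Fight gives 6, Accommodate gives -3. Proposed Accommodate is not best — profitable deviation exists. ✗
The incumbent (cost type high-cost), facing Enter: Fight gives 7, Accommodate gives -9. Proposed Fight is best. ✓

No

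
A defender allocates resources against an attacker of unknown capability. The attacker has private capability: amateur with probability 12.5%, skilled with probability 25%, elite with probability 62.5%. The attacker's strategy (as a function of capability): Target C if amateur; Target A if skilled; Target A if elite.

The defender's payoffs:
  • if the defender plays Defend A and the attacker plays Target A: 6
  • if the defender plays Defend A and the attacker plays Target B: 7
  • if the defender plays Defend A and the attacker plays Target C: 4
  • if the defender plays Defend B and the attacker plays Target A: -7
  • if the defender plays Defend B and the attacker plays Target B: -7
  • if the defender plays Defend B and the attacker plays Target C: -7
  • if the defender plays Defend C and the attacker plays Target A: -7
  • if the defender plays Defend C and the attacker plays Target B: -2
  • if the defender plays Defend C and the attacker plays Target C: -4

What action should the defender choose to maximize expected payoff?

Defend A

Compute the defender's expected payoff for each action, taking the expectation over the attacker's type.
E[Defend A] = 0.125·(4) + 0.25·(6) + 0.625·(6) = 5.75
E[Defend B] = 0.125·(-7) + 0.25·(-7) + 0.625·(-7) = -7
E[Defend C] = 0.125·(-4) + 0.25·(-7) + 0.625·(-7) = -6.625
Best response: Defend A (5.75 is the largest).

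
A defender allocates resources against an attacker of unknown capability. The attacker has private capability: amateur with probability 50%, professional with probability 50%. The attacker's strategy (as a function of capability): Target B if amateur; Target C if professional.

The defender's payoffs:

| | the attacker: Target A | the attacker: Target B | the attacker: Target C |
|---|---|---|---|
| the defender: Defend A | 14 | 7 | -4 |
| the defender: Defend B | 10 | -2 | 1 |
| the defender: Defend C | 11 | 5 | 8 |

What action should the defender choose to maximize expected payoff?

Defend C

E[Defend A] = 0.5·(7) + 0.5·(-4) = 1.5
E[Defend B] = 0.5·(-2) + 0.5·(1) = -0.5
E[Defend C] = 0.5·(5) + 0.5·(8) = 6.5
Best response: Defend C (6.5 is the largest).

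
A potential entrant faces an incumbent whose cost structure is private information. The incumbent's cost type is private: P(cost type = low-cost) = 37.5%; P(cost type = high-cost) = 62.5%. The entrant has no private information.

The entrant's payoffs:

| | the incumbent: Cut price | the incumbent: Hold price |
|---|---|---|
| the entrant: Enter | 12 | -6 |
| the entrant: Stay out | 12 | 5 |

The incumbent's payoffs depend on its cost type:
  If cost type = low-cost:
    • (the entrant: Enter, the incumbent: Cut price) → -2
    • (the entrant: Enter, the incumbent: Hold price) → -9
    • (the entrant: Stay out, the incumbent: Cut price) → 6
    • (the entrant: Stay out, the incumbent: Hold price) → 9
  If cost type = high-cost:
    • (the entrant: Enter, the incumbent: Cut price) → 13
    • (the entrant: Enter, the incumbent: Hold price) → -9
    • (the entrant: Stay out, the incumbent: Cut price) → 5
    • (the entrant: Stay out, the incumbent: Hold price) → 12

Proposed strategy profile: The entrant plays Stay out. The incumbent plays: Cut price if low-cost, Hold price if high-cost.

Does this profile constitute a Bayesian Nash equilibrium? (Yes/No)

No

The entrant plays Stay out: E[Stay out] = 0.375·(12) + 0.625·(5) = 7.625; E[Enter] = 0.75. Best-responding. ✓
The incumbent (cost type low-cost), facing Stay out: Cut price gives 6, Hold price gives 9. Proposed Cut price is not best — profitable deviation exists. ✗
The incumbent (cost type high-cost), facing Stay out: Cut price gives 5, Hold price gives 12. Proposed Hold price is best. ✓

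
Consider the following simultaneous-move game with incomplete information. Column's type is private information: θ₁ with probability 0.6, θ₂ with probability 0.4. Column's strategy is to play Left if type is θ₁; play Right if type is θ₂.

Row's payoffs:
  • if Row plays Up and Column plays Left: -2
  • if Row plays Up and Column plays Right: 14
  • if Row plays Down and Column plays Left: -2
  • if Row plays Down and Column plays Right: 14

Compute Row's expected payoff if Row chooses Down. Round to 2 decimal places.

E[Down] = 0.6·(-2) + 0.4·14 = (-1.2) + 5.6 = 4.4

4.40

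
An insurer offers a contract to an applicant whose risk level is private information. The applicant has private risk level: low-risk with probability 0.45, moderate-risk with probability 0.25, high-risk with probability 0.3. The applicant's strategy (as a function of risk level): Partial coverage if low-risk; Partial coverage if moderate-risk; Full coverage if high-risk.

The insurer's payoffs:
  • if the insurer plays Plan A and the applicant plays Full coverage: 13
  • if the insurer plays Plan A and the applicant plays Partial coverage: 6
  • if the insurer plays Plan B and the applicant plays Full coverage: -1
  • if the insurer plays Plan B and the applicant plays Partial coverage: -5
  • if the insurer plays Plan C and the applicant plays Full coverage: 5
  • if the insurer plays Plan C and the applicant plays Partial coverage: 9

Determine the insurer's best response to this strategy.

E[Plan A] = 0.45·(6) + 0.25·(6) + 0.3·(13) = 8.1
E[Plan B] = 0.45·(-5) + 0.25·(-5) + 0.3·(-1) = -3.8
E[Plan C] = 0.45·(9) + 0.25·(9) + 0.3·(5) = 7.8
Best response: Plan A (8.1 is the largest).

Plan A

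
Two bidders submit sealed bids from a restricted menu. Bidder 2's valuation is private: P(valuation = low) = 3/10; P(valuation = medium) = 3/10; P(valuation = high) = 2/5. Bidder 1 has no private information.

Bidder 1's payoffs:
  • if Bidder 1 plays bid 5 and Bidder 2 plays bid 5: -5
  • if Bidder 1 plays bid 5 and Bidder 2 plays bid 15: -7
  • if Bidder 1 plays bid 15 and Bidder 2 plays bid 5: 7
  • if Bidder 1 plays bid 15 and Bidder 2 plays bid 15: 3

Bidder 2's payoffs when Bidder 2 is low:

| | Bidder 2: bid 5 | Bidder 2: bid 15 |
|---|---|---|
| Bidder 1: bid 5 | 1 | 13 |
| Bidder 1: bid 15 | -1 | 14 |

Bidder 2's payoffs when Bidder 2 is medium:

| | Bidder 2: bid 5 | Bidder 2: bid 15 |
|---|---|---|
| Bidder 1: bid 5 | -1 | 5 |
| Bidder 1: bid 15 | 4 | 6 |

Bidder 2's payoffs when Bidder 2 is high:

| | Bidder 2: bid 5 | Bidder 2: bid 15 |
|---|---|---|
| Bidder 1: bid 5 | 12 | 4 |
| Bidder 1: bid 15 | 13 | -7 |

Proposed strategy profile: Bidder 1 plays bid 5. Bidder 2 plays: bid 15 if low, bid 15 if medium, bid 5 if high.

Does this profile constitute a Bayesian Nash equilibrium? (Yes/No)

No

Bidder 1 plays bid 5: E[bid 5] = 3/10·(-7) + 3/10·(-7) + 2/5·(-5) = -31/5; E[bid 15] = 23/5. Not best-responding. ✗
Bidder 2 (valuation low), facing bid 5: bid 5 gives 1, bid 15 gives 13. Proposed bid 15 is best. ✓
Bidder 2 (valuation medium), facing bid 5: bid 5 gives -1, bid 15 gives 5. Proposed bid 15 is best. ✓
Bidder 2 (valuation high), facing bid 5: bid 5 gives 12, bid 15 gives 4. Proposed bid 5 is best. ✓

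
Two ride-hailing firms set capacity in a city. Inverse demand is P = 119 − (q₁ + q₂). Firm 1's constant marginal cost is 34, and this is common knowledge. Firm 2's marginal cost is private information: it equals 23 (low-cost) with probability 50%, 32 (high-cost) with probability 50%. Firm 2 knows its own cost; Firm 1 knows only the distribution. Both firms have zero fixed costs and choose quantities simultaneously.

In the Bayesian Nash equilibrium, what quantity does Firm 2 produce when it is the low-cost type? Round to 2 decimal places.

34.92

Each type of Firm 2 best-responds to q₁; Firm 1 best-responds to the expected q₂ over Firm 2's types.
Firm 2 with cost c maximizes (119 − (q₁+q₂) − c)·q₂, giving q₂(c) = (119 − c − q₁)/2.
E[c₂] = 0.5·23 + 0.5·32 = 27.5
Firm 1's FOC against E[q₂] yields q₁ = (119 − 2·34 + E[c₂])/3 = (119 − 68 + 27.5)/3 = 26.1667.
q₂(low-cost) = (119 − 23 − 26.1667)/2 = 34.9167.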